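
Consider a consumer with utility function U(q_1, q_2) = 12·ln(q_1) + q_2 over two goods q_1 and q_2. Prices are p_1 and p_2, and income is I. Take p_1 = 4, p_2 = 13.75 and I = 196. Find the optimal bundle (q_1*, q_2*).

MU_q_1 = 12/q_1, MU_q_2 = 1. Tangency: 12/q_1 = p_1/p_2.
So q_1*(p_1,p_2) = 12·p_2/p_1, independent of income; and q_2* = (I − 12·p_2)/p_2.
At the given prices: q_1* = 12·13.75/4 = 41.25, and q_2* = 2.2545.

q_1* = 41.25, q_2* = 2.2545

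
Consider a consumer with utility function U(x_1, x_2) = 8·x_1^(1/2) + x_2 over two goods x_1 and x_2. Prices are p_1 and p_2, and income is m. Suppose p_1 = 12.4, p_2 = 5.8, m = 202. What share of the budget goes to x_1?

share on x_1 = 0.2149

MU_x_1 = 4/√x_1, MU_x_2 = 1. Tangency: 4/√x_1 = p_1/p_2.
Thus x_1* = (4·p_2/p_1)² — independent of m — with the rest of income spent on x_2.
Plugging in: x_1* = (4·5.8/12.4)² = 3.5005, x_2* = 27.3437.
Expenditure on x_1: 12.4·3.5005 = 43.4065; share = 0.2149.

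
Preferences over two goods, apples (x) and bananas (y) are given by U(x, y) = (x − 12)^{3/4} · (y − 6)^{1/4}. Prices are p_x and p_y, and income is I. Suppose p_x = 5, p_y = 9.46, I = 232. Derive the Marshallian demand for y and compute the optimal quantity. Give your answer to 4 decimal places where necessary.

y* = 9.0455

MRS = 3·(y−6)/(x−12). Tangency with p_x/p_y gives y−6 = (1/3)·(p_x/p_y)·(x−12).
After buying the subsistence bundle (12, 6), a share 0.75 of the remaining income goes to x: x* = 12 + 0.75·(I − 12p_x − 6p_y)/p_x.
Discretionary income = 232 − 12·5 − 6·9.46 = 115.24; y* = 6 + 0.25·115.24/9.46 = 9.0455.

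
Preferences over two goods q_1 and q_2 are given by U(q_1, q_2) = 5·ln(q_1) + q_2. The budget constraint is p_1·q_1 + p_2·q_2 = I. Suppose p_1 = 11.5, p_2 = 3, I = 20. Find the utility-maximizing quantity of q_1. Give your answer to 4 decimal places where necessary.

Set MRS = p_1/p_2: (5/q_1)/1 = p_1/p_2.
So q_1*(p_1,p_2) = 5·p_2/p_1, independent of income; and q_2* = (I − 5·p_2)/p_2.
At the given prices: q_1* = 5·3/11.5 = 1.3043.

q_1* = 1.3043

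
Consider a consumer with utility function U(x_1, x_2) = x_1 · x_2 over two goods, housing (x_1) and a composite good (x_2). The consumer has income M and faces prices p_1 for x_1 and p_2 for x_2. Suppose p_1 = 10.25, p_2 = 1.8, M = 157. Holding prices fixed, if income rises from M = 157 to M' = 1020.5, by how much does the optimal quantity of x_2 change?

Δx_2* = 239.8611

MU_x_1/MU_x_2 = (x_2)/(x_1); tangency sets this equal to p_1/p_2.
So p_2·x_2 = p_1·x_1; combined with the budget, a share 0.5 of income goes to x_1.
Demand: x_1*(p_1,p_2,M) = 0.5·M/p_1 and x_2* = 0.5·M/p_2.
At p_1=10.25, p_2=1.8, M=157: x_2* = 0.5·157/1.8 = 43.6111.
At M' = 1020.5: x_2* = 283.4722. Change: 283.4722 − 43.6111 = 239.8611.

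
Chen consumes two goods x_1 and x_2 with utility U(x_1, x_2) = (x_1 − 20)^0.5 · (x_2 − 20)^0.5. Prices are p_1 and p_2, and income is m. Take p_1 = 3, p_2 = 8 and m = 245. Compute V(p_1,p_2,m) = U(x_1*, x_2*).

V = 2.5516

Let x_1' = x_1−20, x_2' = x_2−20. MRS = x_2'/x_1' = p_1/p_2.
After buying the subsistence bundle (20, 20), a share 0.5 of the remaining income goes to x_1: x_1* = 20 + 0.5·(m − 20p_1 − 20p_2)/p_1.
Discretionary income = 245 − 20·3 − 20·8 = 25; x_1* = 20 + 0.5·25/3 = 24.1667; x_2* = 20 + 0.5·25/8 = 21.5625.
Utility at the optimum: U(24.1667, 21.5625) = 2.5516.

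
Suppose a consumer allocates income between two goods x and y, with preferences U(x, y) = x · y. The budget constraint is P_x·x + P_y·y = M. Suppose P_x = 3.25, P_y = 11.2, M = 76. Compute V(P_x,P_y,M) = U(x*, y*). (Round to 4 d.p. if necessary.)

Tangency: MRS = y/x = P_x/P_y.
So P_y·y = P_x·x; combined with the budget, a share 0.5 of income goes to x.
Demand: x*(P_x,P_y,M) = 0.5·M/P_x and y* = 0.5·M/P_y.
At P_x=3.25, P_y=11.2, M=76: x* = 0.5·76/3.25 = 11.6923, y* = 3.3929.
Utility at the optimum: U(11.6923, 3.3929) = 39.6703.

V = 39.6703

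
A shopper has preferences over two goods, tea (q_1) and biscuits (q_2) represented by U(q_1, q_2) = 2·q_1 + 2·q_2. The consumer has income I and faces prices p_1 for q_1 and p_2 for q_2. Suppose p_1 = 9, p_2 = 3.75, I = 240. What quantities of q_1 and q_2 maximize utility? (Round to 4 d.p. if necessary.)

q_1* = 0, q_2* = 64

Numerically: q_1* = 0, q_2* = 64.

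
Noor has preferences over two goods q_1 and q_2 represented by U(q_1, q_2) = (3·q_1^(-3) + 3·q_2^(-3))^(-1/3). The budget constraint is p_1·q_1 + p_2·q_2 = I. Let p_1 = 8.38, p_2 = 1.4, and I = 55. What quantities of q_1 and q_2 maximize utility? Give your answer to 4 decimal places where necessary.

MU_q_1 ∝ 3·q_1^(-4), MU_q_2 ∝ 3·q_2^(-4), so MRS = (q_2/q_1)^(4) = p_1/p_2.
Solve for the ratio: q_2/q_1 = [p_1/p_2]^(0.25).
With the ratio pinned down, the budget gives q_1* = I/(p_1 + p_2·(q_2/q_1)) and q_2* = (q_2/q_1)·q_1*.
Numerically q_2/q_1 = 1.564152, so q_1* = 55/(8.38 + 1.4·1.564152) = 5.2035 and q_2* = 1.564152·5.2035 = 8.1391.

q_1* = 5.2035, q_2* = 8.1391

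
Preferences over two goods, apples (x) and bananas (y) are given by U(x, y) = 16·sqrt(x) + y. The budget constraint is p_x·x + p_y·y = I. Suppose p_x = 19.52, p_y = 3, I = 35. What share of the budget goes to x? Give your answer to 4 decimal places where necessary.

MU_x = 8/√x, MU_y = 1. Tangency: 8/√x = p_x/p_y.
Solve: √x = 8·p_y/p_x, so x*(p_x,p_y) = (8·p_y/p_x)², and y* = (I − p_x·x*)/p_y.
Plugging in: x* = (8·3/19.52)² = 1.5117, y* = 1.8306.
Expenditure on x: 19.52·1.5117 = 29.5082; share = 0.8431.

share on x = 0.8431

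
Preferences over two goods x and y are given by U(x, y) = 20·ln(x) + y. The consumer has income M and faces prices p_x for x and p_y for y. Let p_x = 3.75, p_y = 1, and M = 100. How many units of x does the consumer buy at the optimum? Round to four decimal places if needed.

Set MRS = p_x/p_y: (20/x)/1 = p_x/p_y.
So x*(p_x,p_y) = 20·p_y/p_x, independent of income; and y* = (M − 20·p_y)/p_y.
At the given prices: x* = 20·1/3.75 = 5.3333.

x* = 5.3333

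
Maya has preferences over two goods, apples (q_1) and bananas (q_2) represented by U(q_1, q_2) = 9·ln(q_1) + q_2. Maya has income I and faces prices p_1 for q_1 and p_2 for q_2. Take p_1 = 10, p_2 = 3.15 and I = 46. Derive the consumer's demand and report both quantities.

q_1* = 2.835, q_2* = 5.6032

Set MRS = p_1/p_2: (9/q_1)/1 = p_1/p_2.
So q_1*(p_1,p_2) = 9·p_2/p_1, independent of income; and q_2* = (I − 9·p_2)/p_2.
At the given prices: q_1* = 9·3.15/10 = 2.835, and q_2* = 5.6032.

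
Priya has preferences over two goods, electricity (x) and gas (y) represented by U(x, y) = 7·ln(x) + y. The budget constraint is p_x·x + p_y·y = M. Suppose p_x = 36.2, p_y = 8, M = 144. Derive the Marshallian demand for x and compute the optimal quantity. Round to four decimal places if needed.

x* = 1.547

MU_x = 7/x, MU_y = 1. Tangency: 7/x = p_x/p_y.
So x*(p_x,p_y) = 7·p_y/p_x, independent of income; and y* = (M − 7·p_y)/p_y.
At the given prices: x* = 7·8/36.2 = 1.547.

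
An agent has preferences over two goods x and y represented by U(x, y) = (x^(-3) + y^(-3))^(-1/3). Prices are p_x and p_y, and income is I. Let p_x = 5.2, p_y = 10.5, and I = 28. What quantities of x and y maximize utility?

x* = 1.9988, y* = 1.6768

Numerically y/x = 0.838887, so x* = 28/(5.2 + 10.5·0.838887) = 1.9988 and y* = 0.838887·1.9988 = 1.6768.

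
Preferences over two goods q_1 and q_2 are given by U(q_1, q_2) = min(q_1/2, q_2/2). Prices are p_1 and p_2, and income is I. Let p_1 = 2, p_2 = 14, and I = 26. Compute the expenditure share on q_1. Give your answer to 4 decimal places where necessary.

share on q_1 = 0.125

With perfect complements, no substitution: consume in ratio q_1:q_2 = 2:2.
Budget: p_1·q_1 + p_2·q_1 = I, so (2·p_1 + 2·p_2)·q_1 = 2·I.
Demand: q_1*(p_1,p_2,I) = 2·I/(2·p_1 + 2·p_2), q_2* = 2·I/(2·p_1 + 2·p_2).
Here 2·2 + 2·14 = 32, giving q_1* = 1.625 and q_2* = 1.625.
Expenditure on q_1: 2·1.625 = 3.25; share = 0.125.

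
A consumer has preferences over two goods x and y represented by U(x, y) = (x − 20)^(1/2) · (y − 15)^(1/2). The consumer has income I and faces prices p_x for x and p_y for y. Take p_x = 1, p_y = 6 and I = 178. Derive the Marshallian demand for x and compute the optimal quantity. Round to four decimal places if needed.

x* = 54

Let x' = x−20, y' = y−15. MRS = y'/x' = p_x/p_y.
Substituting into the budget: x* = 20 + 0.5·(I − 20·p_x − 15·p_y)/p_x, and y* = 15 + 0.5·(…)/p_y.
Discretionary income = 178 − 20·1 − 15·6 = 68; x* = 20 + 0.5·68/1 = 54.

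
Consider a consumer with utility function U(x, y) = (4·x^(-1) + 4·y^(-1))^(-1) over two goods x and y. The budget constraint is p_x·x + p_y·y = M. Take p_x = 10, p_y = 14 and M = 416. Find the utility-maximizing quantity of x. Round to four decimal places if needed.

MRS = MU_x/MU_y = (y/x)^(2). Set equal to p_x/p_y.
Solve for the ratio: y/x = [p_x/p_y]^(0.5).
With the ratio pinned down, the budget gives x* = M/(p_x + p_y·(y/x)) and y* = (y/x)·x*.
Numerically y/x = 0.845154, so x* = 416/(10 + 14·0.845154) = 19.0545.

x* = 19.0545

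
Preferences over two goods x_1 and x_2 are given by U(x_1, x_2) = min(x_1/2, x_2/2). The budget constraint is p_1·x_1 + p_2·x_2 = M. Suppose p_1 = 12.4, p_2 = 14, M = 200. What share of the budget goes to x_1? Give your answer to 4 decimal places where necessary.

share on x_1 = 0.4697

Leontief preferences: the optimum is at the kink where x_1/2 = x_2/2, i.e. x_2 = x_1.
Budget: p_1·x_1 + p_2·x_1 = M, so (2·p_1 + 2·p_2)·x_1 = 2·M.
Demand: x_1*(p_1,p_2,M) = 2·M/(2·p_1 + 2·p_2), x_2* = 2·M/(2·p_1 + 2·p_2).
Here 2·12.4 + 2·14 = 52.8, giving x_1* = 7.5758 and x_2* = 7.5758.
Expenditure on x_1: 12.4·7.5758 = 93.9394; share = 0.4697.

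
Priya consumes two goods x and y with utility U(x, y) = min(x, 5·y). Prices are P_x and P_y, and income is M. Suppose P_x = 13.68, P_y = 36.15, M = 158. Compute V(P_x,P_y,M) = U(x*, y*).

V = 7.5562

Leontief preferences: the optimum is at the kink where x/5 = y/1, i.e. y = (1/5)·x.
Budget: P_x·x + P_y·(1/5)·x = M, so (5·P_x + P_y)·x = 5·M.
Demand: x*(P_x,P_y,M) = 5·M/(5·P_x + P_y), y* = M/(5·P_x + P_y).
Here 5·13.68 + 36.15 = 104.55, giving x* = 7.5562 and y* = 1.5112.
Utility at the optimum: U(7.5562, 1.5112) = 7.5562.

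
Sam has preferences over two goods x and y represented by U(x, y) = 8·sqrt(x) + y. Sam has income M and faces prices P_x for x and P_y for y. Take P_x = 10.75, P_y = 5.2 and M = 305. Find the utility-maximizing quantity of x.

Utility is quasi-linear in y; the FOC for x is 4/√x = P_x/P_y.
Thus x* = (4·P_y/P_x)² — independent of M — with the rest of income spent on y.
Plugging in: x* = (4·5.2/10.75)² = 3.7438.

x* = 3.7438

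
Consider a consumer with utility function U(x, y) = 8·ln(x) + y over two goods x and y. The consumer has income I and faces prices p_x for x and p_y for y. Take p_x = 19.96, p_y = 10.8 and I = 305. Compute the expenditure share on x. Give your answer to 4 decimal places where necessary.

MU_x = 8/x, MU_y = 1. Tangency: 8/x = p_x/p_y.
So x*(p_x,p_y) = 8·p_y/p_x, independent of income; and y* = (I − 8·p_y)/p_y.
At the given prices: x* = 8·10.8/19.96 = 4.3287, and y* = 20.2407.
Expenditure on x: 19.96·4.3287 = 86.4; share = 0.2833.

share on x = 0.2833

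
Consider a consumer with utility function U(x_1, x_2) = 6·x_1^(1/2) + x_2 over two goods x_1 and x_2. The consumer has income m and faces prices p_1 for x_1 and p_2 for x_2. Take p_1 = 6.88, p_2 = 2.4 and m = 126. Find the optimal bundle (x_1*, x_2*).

MU_x_1 = 3/√x_1, MU_x_2 = 1. Tangency: 3/√x_1 = p_1/p_2.
Solve: √x_1 = 3·p_2/p_1, so x_1*(p_1,p_2) = (3·p_2/p_1)², and x_2* = (m − p_1·x_1*)/p_2.
Plugging in: x_1* = (3·2.4/6.88)² = 1.0952, x_2* = 49.3605.

x_1* = 1.0952, x_2* = 49.3605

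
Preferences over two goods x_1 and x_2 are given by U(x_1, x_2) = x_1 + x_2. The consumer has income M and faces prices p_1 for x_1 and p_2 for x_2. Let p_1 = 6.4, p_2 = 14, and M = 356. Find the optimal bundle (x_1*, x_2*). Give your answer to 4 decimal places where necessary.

x_1* = 55.625, x_2* = 0

Perfect substitutes: compare marginal utility per dollar. 1/p_1 vs 1/p_2 → 0.1562 vs 0.0714.
x_1 gives more utility per dollar, so spend all income on x_1: x_1* = M/p_1, x_2* = 0.
Numerically: x_1* = 55.625, x_2* = 0.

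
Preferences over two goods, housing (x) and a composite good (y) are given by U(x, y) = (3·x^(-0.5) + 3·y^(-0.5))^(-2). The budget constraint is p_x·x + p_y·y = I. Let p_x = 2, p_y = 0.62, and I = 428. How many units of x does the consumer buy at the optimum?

MU_x ∝ 3·x^(-1.5), MU_y ∝ 3·y^(-1.5), so MRS = (y/x)^(1.5) = p_x/p_y.
Solve for the ratio: y/x = [p_x/p_y]^(2/3).
Substitute y = (y/x)·x into the budget: x* = I/(p_x + p_y·(y/x)).
Numerically y/x = 2.183193, so x* = 428/(2 + 0.62·2.183193) = 127.6248.

x* = 127.6248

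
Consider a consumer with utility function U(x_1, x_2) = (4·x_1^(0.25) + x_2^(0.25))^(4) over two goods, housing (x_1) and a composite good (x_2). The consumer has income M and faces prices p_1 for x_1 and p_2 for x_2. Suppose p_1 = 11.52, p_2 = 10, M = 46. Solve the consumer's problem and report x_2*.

MU_x_1 ∝ 4·x_1^(-0.75), MU_x_2 ∝ x_2^(-0.75), so MRS = 4·(x_2/x_1)^(0.75) = p_1/p_2.
Solve for the ratio: x_2/x_1 = [(1/4)·p_1/p_2]^(4/3).
Substitute x_2 = (x_2/x_1)·x_1 into the budget: x_1* = M/(p_1 + p_2·(x_2/x_1)).
Numerically x_2/x_1 = 0.190191, so x_1* = 46/(11.52 + 10·0.190191) = 3.4272 and x_2* = 0.190191·3.4272 = 0.6518.

x_2* = 0.6518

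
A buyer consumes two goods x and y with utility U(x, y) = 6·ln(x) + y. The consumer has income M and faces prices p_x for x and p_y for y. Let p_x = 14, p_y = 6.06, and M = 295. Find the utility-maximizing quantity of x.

Set MRS = p_x/p_y: (6/x)/1 = p_x/p_y.
So x*(p_x,p_y) = 6·p_y/p_x, independent of income; and y* = (M − 6·p_y)/p_y.
At the given prices: x* = 6·6.06/14 = 2.5971.

x* = 2.5971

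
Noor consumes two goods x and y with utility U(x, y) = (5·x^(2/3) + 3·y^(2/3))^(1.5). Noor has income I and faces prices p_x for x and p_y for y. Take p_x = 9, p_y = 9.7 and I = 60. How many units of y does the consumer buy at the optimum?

From the CES first-order condition, (5/3)·(y/x)^(1/3) = p_x/p_y.
Solve for the ratio: y/x = [(3/5)·p_x/p_y]^(3).
Substitute y = (y/x)·x into the budget: x* = I/(p_x + p_y·(y/x)).
Numerically y/x = 0.172531, so x* = 60/(9 + 9.7·0.172531) = 5.6214 and y* = 0.172531·5.6214 = 0.9699.

y* = 0.9699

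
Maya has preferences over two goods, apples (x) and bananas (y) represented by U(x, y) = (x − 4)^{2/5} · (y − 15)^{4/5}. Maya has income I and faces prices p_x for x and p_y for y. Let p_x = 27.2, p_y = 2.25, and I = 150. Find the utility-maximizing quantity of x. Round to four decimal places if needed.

MRS = (1/2)·(y−15)/(x−4). Tangency with p_x/p_y gives y−15 = 2·(p_x/p_y)·(x−4).
After buying the subsistence bundle (4, 15), a share 1/3 of the remaining income goes to x: x* = 4 + 1/3·(I − 4p_x − 15p_y)/p_x.
Discretionary income = 150 − 4·27.2 − 15·2.25 = 7.45; x* = 4 + 1/3·7.45/27.2 = 4.0913.

x* = 4.0913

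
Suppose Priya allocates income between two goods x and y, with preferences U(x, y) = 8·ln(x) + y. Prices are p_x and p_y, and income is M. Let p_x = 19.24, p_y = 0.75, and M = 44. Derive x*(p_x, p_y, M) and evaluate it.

x* = 0.3119

Set MRS = p_x/p_y: (8/x)/1 = p_x/p_y.
So x*(p_x,p_y) = 8·p_y/p_x, independent of income; and y* = (M − 8·p_y)/p_y.
At the given prices: x* = 8·0.75/19.24 = 0.3119.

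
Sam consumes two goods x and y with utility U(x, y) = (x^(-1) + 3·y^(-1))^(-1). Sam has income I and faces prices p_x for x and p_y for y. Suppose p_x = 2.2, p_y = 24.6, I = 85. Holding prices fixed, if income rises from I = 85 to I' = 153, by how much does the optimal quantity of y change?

From the CES first-order condition, (1/3)·(y/x)^(2) = p_x/p_y.
Hence y/x = (3·p_x/p_y)^(1/(2)), i.e. raised to the 0.5 power.
With the ratio pinned down, the budget gives x* = I/(p_x + p_y·(y/x)) and y* = (y/x)·x*.
Numerically y/x = 0.51797, so x* = 85/(2.2 + 24.6·0.51797) = 5.6886 and y* = 0.51797·5.6886 = 2.9465.
At I' = 153: y* = 5.3038. Change: 5.3038 − 2.9465 = 2.3572.

Δy* = 2.3572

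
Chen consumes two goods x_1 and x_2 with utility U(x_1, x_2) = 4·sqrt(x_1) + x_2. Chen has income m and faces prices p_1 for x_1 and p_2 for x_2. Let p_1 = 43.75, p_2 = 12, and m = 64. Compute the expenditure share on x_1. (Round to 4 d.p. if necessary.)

share on x_1 = 0.2057

Thus x_1* = (2·p_2/p_1)² — independent of m — with the rest of income spent on x_2.
Plugging in: x_1* = (2·12/43.75)² = 0.3009, x_2* = 4.2362.
Expenditure on x_1: 43.75·0.3009 = 13.1657; share = 0.2057.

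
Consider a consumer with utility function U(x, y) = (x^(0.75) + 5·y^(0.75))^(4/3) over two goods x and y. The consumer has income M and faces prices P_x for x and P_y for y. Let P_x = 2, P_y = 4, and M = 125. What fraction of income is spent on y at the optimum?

MU_x ∝ x^(-0.25), MU_y ∝ 5·y^(-0.25), so MRS = (1/5)·(y/x)^(0.25) = P_x/P_y.
Solve for the ratio: y/x = [5·P_x/P_y]^(4).
Substitute y = (y/x)·x into the budget: x* = M/(P_x + P_y·(y/x)).
Numerically y/x = 39.0625, so x* = 125/(2 + 4·39.0625) = 0.7899 and y* = 39.0625·0.7899 = 30.8551.
Expenditure on y: 4·30.8551 = 123.4202; share = 0.9874.

share on y = 0.9874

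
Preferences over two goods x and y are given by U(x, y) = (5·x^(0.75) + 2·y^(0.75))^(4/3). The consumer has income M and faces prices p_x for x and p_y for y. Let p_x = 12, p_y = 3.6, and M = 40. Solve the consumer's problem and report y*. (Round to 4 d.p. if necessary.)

From the CES first-order condition, (5/2)·(y/x)^(0.25) = p_x/p_y.
Hence y/x = ((2/5)·p_x/p_y)^(1/(0.25)), i.e. raised to the 4 power.
With the ratio pinned down, the budget gives x* = M/(p_x + p_y·(y/x)) and y* = (y/x)·x*.
Numerically y/x = 3.160494, so x* = 40/(12 + 3.6·3.160494) = 1.711 and y* = 3.160494·1.711 = 5.4077.

y* = 5.4077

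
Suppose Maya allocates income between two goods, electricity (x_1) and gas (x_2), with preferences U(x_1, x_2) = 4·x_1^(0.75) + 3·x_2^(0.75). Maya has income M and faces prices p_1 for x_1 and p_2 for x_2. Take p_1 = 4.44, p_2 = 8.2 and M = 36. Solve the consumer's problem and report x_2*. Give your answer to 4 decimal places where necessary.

x_2* = 0.21

MRS = MU_x_1/MU_x_2 = (4/3)·(x_2/x_1)^(0.25). Set equal to p_1/p_2.
Solve for the ratio: x_2/x_1 = [(3/4)·p_1/p_2]^(4).
With the ratio pinned down, the budget gives x_1* = M/(p_1 + p_2·(x_2/x_1)) and x_2* = (x_2/x_1)·x_1*.
Numerically x_2/x_1 = 0.027197, so x_1* = 36/(4.44 + 8.2·0.027197) = 7.7203 and x_2* = 0.027197·7.7203 = 0.21.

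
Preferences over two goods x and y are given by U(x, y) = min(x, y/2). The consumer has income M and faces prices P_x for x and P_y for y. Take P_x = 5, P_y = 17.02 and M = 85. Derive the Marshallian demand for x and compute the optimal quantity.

With perfect complements, no substitution: consume in ratio x:y = 1:2.
Budget: P_x·x + P_y·2·x = M, so (P_x + 2·P_y)·x = M.
Demand: x*(P_x,P_y,M) = M/(P_x + 2·P_y), y* = 2·M/(P_x + 2·P_y).
Here 5 + 2·17.02 = 39.04, giving x* = 2.1773.

x* = 2.1773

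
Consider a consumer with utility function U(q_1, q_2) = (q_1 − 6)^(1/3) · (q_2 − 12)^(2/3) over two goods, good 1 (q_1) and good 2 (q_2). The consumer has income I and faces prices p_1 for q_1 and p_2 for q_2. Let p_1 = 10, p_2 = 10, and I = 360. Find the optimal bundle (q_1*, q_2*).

After buying the subsistence bundle (6, 12), a share 1/3 of the remaining income goes to q_1: q_1* = 6 + 1/3·(I − 6p_1 − 12p_2)/p_1.
Discretionary income = 360 − 6·10 − 12·10 = 180; q_1* = 6 + 1/3·180/10 = 12; q_2* = 12 + 2/3·180/10 = 24.

q_1* = 12, q_2* = 24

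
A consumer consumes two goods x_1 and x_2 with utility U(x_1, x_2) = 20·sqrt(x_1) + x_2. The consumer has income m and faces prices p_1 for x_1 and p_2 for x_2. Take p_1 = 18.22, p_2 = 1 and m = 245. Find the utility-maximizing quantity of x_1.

Set MRS = p_1/p_2: 10·x_1^(−1/2) = p_1/p_2.
Thus x_1* = (10·p_2/p_1)² — independent of m — with the rest of income spent on x_2.
Plugging in: x_1* = (10·1/18.22)² = 0.3012.

x_1* = 0.3012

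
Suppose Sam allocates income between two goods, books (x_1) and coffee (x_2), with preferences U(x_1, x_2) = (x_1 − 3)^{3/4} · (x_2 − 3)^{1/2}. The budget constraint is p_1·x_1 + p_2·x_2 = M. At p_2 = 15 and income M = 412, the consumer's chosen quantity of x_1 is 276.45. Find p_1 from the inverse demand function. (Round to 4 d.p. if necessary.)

MRS = (3/2)·(x_2−3)/(x_1−3). Tangency with p_1/p_2 gives x_2−3 = (2/3)·(p_1/p_2)·(x_1−3).
Substituting into the budget: x_1* = 3 + 0.6·(M − 3·p_1 − 3·p_2)/p_1, and x_2* = 3 + 0.4·(…)/p_2.
Set x_1* = 276.45 in the demand function and solve for p_1: p_1 = 0.8.

p_1 = 0.8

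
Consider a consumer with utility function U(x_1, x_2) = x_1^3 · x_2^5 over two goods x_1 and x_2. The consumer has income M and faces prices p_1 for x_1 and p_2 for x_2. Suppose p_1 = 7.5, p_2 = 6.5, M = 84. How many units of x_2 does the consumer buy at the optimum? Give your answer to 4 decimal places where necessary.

x_2* = 8.0769

MU_x_1/MU_x_2 = (3·x_2)/(5·x_1); tangency sets this equal to p_1/p_2.
Rearranging, p_2·x_2 = (5/3)·p_1·x_1. Substituting into the budget gives p_1·x_1·(1 + (5/3)) = M.
Demand: x_1*(p_1,p_2,M) = 0.375·M/p_1 and x_2* = 0.625·M/p_2.
At p_1=7.5, p_2=6.5, M=84: x_2* = 0.625·84/6.5 = 8.0769.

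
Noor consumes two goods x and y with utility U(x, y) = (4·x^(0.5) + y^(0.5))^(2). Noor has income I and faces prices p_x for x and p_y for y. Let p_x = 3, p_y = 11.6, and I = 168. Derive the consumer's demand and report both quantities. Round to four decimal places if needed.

Substitute y = (y/x)·x into the budget: x* = I/(p_x + p_y·(y/x)).
Numerically y/x = 0.00418, so x* = 168/(3 + 11.6·0.00418) = 55.1092 and y* = 0.00418·55.1092 = 0.2304.

x* = 55.1092, y* = 0.2304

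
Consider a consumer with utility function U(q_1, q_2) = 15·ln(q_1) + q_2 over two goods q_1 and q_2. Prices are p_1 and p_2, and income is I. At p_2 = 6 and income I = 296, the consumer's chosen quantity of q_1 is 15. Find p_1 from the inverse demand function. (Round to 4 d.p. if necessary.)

MU_q_1 = 15/q_1, MU_q_2 = 1. Tangency: 15/q_1 = p_1/p_2.
So q_1*(p_1,p_2) = 15·p_2/p_1, independent of income; and q_2* = (I − 15·p_2)/p_2.
Set q_1* = 15 in the demand function and solve for p_1: p_1 = 6.

p_1 = 6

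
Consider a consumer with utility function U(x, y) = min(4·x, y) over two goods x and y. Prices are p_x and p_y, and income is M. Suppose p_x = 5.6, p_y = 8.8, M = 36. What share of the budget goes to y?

share on y = 0.8627

With perfect complements, no substitution: consume in ratio x:y = 1:4.
Budget: p_x·x + p_y·4·x = M, so (p_x + 4·p_y)·x = M.
Demand: x*(p_x,p_y,M) = M/(p_x + 4·p_y), y* = 4·M/(p_x + 4·p_y).
Here 5.6 + 4·8.8 = 40.8, giving x* = 0.8824 and y* = 3.5294.
Expenditure on y: 8.8·3.5294 = 31.0588; share = 0.8627.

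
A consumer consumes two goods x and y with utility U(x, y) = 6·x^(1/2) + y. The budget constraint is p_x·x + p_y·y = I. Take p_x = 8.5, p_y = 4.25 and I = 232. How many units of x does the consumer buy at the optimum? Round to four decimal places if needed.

Utility is quasi-linear in y; the FOC for x is 3/√x = p_x/p_y.
Thus x* = (3·p_y/p_x)² — independent of I — with the rest of income spent on y.
Plugging in: x* = (3·4.25/8.5)² = 2.25.

x* = 2.25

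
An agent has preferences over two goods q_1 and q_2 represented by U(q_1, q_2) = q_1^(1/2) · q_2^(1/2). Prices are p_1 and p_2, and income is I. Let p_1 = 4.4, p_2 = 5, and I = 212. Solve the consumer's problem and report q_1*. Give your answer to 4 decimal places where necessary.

MU_q_1/MU_q_2 = (0.5·q_2)/(0.5·q_1); tangency sets this equal to p_1/p_2.
Rearranging, p_2·q_2 = p_1·q_1. Substituting into the budget gives p_1·q_1·(1 + 1) = I.
Demand: q_1*(p_1,p_2,I) = 0.5·I/p_1 and q_2* = 0.5·I/p_2.
At p_1=4.4, p_2=5, I=212: q_1* = 0.5·212/4.4 = 24.0909.

q_1* = 24.0909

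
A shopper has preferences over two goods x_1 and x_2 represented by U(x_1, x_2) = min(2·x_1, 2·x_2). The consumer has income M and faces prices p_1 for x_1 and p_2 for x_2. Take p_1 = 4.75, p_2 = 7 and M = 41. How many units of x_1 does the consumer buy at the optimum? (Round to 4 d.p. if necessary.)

Demand: x_1*(p_1,p_2,M) = 2·M/(2·p_1 + 2·p_2), x_2* = 2·M/(2·p_1 + 2·p_2).
Here 2·4.75 + 2·7 = 23.5, giving x_1* = 3.4894.

x_1* = 3.4894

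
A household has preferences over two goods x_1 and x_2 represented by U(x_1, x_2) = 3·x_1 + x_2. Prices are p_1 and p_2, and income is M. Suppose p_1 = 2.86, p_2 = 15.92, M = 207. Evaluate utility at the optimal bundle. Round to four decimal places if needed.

Linear utility — the consumer picks whichever good has higher MU/price: 3/2.86 = 1.049 vs 1/15.92 = 0.0628.
x_1 gives more utility per dollar, so spend all income on x_1: x_1* = M/p_1, x_2* = 0.
Numerically: x_1* = 72.3776, x_2* = 0.
Utility at the optimum: U(72.3776, 0) = 217.1329.

V = 217.1329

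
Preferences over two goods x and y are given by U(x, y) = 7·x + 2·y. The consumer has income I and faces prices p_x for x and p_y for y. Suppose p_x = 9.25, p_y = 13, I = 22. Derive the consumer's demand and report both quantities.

Perfect substitutes: compare marginal utility per dollar. 7/p_x vs 2/p_y → 0.7568 vs 0.1538.
x gives more utility per dollar, so spend all income on x: x* = I/p_x, y* = 0.
Numerically: x* = 2.3784, y* = 0.

x* = 2.3784, y* = 0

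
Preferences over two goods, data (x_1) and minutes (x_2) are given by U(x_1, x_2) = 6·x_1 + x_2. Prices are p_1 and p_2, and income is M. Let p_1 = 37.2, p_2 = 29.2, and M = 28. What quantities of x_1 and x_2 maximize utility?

Linear utility — the consumer picks whichever good has higher MU/price: 6/37.2 = 0.1613 vs 1/29.2 = 0.0342.
x_1 gives more utility per dollar, so spend all income on x_1: x_1* = M/p_1, x_2* = 0.
Numerically: x_1* = 0.7527, x_2* = 0.

x_1* = 0.7527, x_2* = 0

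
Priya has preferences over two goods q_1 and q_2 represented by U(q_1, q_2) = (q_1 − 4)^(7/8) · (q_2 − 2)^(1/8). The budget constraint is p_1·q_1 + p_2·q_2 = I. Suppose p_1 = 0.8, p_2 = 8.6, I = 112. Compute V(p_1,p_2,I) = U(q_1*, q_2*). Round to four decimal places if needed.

V = 58.3781

MRS = 7·(q_2−2)/(q_1−4). Tangency with p_1/p_2 gives q_2−2 = (1/7)·(p_1/p_2)·(q_1−4).
After buying the subsistence bundle (4, 2), a share 0.875 of the remaining income goes to q_1: q_1* = 4 + 0.875·(I − 4p_1 − 2p_2)/p_1.
Discretionary income = 112 − 4·0.8 − 2·8.6 = 91.6; q_1* = 4 + 0.875·91.6/0.8 = 104.1875; q_2* = 2 + 0.125·91.6/8.6 = 3.3314.
Utility at the optimum: U(104.1875, 3.3314) = 58.3781.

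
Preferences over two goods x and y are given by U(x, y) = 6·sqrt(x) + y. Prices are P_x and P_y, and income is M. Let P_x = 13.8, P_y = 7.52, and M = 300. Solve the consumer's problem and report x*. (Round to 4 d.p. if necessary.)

MU_x = 3/√x, MU_y = 1. Tangency: 3/√x = P_x/P_y.
Solve: √x = 3·P_y/P_x, so x*(P_x,P_y) = (3·P_y/P_x)², and y* = (M − P_x·x*)/P_y.
Plugging in: x* = (3·7.52/13.8)² = 2.6725.

x* = 2.6725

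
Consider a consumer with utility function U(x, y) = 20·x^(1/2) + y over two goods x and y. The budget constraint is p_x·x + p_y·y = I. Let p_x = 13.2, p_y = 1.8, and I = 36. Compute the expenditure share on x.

Set MRS = p_x/p_y: 10·x^(−1/2) = p_x/p_y.
Thus x* = (10·p_y/p_x)² — independent of I — with the rest of income spent on y.
Plugging in: x* = (10·1.8/13.2)² = 1.8595, y* = 6.3636.
Expenditure on x: 13.2·1.8595 = 24.5455; share = 0.6818.

share on x = 0.6818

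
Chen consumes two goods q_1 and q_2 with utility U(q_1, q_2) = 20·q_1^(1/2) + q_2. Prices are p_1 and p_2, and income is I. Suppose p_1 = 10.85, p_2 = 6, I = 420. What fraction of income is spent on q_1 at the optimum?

Solve: √q_1 = 10·p_2/p_1, so q_1*(p_1,p_2) = (10·p_2/p_1)², and q_2* = (I − p_1·q_1*)/p_2.
Plugging in: q_1* = (10·6/10.85)² = 30.5804, q_2* = 14.7005.
Expenditure on q_1: 10.85·30.5804 = 331.7972; share = 0.79.

share on q_1 = 0.79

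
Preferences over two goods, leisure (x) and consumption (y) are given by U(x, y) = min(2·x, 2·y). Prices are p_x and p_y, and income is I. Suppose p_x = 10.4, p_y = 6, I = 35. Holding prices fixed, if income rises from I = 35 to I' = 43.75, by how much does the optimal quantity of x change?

Δx* = 0.5335

With perfect complements, no substitution: consume in ratio x:y = 2:2.
Budget: p_x·x + p_y·x = I, so (2·p_x + 2·p_y)·x = 2·I.
Demand: x*(p_x,p_y,I) = 2·I/(2·p_x + 2·p_y), y* = 2·I/(2·p_x + 2·p_y).
Here 2·10.4 + 2·6 = 32.8, giving x* = 2.1341.
At I' = 43.75: x* = 2.6677. Change: 2.6677 − 2.1341 = 0.5335.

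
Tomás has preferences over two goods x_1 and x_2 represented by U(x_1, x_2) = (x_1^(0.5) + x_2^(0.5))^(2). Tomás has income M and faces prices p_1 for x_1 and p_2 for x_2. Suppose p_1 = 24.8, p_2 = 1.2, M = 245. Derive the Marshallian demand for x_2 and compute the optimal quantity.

x_2* = 194.7436

From the CES first-order condition, (x_2/x_1)^(0.5) = p_1/p_2.
Solve for the ratio: x_2/x_1 = [p_1/p_2]^(2).
With the ratio pinned down, the budget gives x_1* = M/(p_1 + p_2·(x_2/x_1)) and x_2* = (x_2/x_1)·x_1*.
Numerically x_2/x_1 = 427.111111, so x_1* = 245/(24.8 + 1.2·427.111111) = 0.456 and x_2* = 427.111111·0.456 = 194.7436.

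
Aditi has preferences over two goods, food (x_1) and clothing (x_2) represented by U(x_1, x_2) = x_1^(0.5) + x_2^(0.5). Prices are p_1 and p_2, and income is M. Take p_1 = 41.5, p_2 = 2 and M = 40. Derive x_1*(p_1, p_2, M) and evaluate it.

MRS = MU_x_1/MU_x_2 = (x_2/x_1)^(0.5). Set equal to p_1/p_2.
Hence x_2/x_1 = (p_1/p_2)^(1/(0.5)), i.e. raised to the 2 power.
With the ratio pinned down, the budget gives x_1* = M/(p_1 + p_2·(x_2/x_1)) and x_2* = (x_2/x_1)·x_1*.
Numerically x_2/x_1 = 430.5625, so x_1* = 40/(41.5 + 2·430.5625) = 0.0443.

x_1* = 0.0443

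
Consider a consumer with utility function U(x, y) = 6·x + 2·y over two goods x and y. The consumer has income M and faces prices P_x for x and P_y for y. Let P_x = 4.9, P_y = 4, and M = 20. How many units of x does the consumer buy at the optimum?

x* = 4.0816

Perfect substitutes: compare marginal utility per dollar. 6/P_x vs 2/P_y → 1.2245 vs 0.5.
x gives more utility per dollar, so spend all income on x: x* = M/P_x, y* = 0.
Numerically: x* = 4.0816, y* = 0.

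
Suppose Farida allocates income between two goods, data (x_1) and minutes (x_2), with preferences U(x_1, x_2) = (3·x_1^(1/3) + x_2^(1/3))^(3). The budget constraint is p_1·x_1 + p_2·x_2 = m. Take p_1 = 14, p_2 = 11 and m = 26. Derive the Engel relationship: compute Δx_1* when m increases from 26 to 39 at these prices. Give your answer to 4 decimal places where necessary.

MRS = MU_x_1/MU_x_2 = 3·(x_2/x_1)^(2/3). Set equal to p_1/p_2.
Hence x_2/x_1 = ((1/3)·p_1/p_2)^(1/(2/3)), i.e. raised to the 1.5 power.
With the ratio pinned down, the budget gives x_1* = m/(p_1 + p_2·(x_2/x_1)) and x_2* = (x_2/x_1)·x_1*.
Numerically x_2/x_1 = 0.276326, so x_1* = 26/(14 + 11·0.276326) = 1.5259.
At m' = 39: x_1* = 2.2888. Change: 2.2888 − 1.5259 = 0.7629.

Δx_1* = 0.7629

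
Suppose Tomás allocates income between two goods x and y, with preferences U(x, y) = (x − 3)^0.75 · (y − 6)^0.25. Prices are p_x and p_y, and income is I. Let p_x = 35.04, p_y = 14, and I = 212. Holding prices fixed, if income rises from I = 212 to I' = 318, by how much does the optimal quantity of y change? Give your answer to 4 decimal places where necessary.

Δy* = 1.8929

Let x' = x−3, y' = y−6. MRS = 3·y'/x' = p_x/p_y.
After buying the subsistence bundle (3, 6), a share 0.75 of the remaining income goes to x: x* = 3 + 0.75·(I − 3p_x − 6p_y)/p_x.
Discretionary income = 212 − 3·35.04 − 6·14 = 22.88; y* = 6 + 0.25·22.88/14 = 6.4086.
At I' = 318: y* = 8.3014. Change: 8.3014 − 6.4086 = 1.8929.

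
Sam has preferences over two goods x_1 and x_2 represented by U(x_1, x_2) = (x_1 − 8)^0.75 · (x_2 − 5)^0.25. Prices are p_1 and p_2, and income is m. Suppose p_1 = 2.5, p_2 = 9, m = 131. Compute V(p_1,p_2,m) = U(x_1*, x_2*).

Let x_1' = x_1−8, x_2' = x_2−5. MRS = 3·x_2'/x_1' = p_1/p_2.
Substituting into the budget: x_1* = 8 + 0.75·(m − 8·p_1 − 5·p_2)/p_1, and x_2* = 5 + 0.25·(…)/p_2.
Discretionary income = 131 − 8·2.5 − 5·9 = 66; x_1* = 8 + 0.75·66/2.5 = 27.8; x_2* = 5 + 0.25·66/9 = 6.8333.
Utility at the optimum: U(27.8, 6.8333) = 10.9222.

V = 10.9222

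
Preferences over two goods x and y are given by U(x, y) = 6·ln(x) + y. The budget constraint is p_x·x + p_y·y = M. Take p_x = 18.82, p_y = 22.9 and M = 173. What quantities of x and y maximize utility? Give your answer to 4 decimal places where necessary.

x* = 7.3007, y* = 1.5546

So x*(p_x,p_y) = 6·p_y/p_x, independent of income; and y* = (M − 6·p_y)/p_y.
At the given prices: x* = 6·22.9/18.82 = 7.3007, and y* = 1.5546.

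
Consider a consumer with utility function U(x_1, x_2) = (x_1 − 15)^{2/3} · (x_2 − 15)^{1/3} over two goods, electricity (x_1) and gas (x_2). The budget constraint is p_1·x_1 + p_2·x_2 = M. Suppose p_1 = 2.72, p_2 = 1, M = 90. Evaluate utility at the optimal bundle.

V = 9.2871

This is Cobb-Douglas in (x_1−15, x_2−15): tangency gives 2/3·p_2·(x_2−15) = 1/3·p_1·(x_1−15).
Substituting into the budget: x_1* = 15 + 2/3·(M − 15·p_1 − 15·p_2)/p_1, and x_2* = 15 + 1/3·(…)/p_2.
Discretionary income = 90 − 15·2.72 − 15·1 = 34.2; x_1* = 15 + 2/3·34.2/2.72 = 23.3824; x_2* = 15 + 1/3·34.2/1 = 26.4.
Utility at the optimum: U(23.3824, 26.4) = 9.2871.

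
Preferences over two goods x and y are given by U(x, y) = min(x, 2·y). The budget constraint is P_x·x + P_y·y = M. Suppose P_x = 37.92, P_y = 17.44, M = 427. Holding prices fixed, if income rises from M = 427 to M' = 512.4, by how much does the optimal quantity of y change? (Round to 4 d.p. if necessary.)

With perfect complements, no substitution: consume in ratio x:y = 2:1.
Budget: P_x·x + P_y·(1/2)·x = M, so (2·P_x + P_y)·x = 2·M.
Demand: x*(P_x,P_y,M) = 2·M/(2·P_x + P_y), y* = M/(2·P_x + P_y).
Here 2·37.92 + 17.44 = 93.28, giving y* = 4.5776.
At M' = 512.4: y* = 5.4931. Change: 5.4931 − 4.5776 = 0.9155.

Δy* = 0.9155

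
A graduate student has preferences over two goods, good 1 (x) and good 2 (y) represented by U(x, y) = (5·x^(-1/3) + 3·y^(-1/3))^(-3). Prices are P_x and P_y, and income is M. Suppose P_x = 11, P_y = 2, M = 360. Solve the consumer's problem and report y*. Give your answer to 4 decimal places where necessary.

With the ratio pinned down, the budget gives x* = M/(P_x + P_y·(y/x)) and y* = (y/x)·x*.
Numerically y/x = 2.448417, so x* = 360/(11 + 2·2.448417) = 22.646 and y* = 2.448417·22.646 = 55.4469.

y* = 55.4469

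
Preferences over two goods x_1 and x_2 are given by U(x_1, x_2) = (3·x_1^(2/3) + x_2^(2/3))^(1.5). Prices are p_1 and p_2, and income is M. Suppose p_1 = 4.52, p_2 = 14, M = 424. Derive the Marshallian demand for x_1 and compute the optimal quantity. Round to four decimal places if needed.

From the CES first-order condition, 3·(x_2/x_1)^(1/3) = p_1/p_2.
Solve for the ratio: x_2/x_1 = [(1/3)·p_1/p_2]^(3).
With the ratio pinned down, the budget gives x_1* = M/(p_1 + p_2·(x_2/x_1)) and x_2* = (x_2/x_1)·x_1*.
Numerically x_2/x_1 = 0.001246, so x_1* = 424/(4.52 + 14·0.001246) = 93.4446.

x_1* = 93.4446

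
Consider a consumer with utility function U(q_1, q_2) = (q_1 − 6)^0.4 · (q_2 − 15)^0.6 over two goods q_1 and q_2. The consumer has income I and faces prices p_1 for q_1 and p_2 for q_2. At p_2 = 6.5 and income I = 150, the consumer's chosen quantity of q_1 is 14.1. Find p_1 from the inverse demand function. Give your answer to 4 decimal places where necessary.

p_1 = 2

Let q_1' = q_1−6, q_2' = q_2−15. MRS = (2/3)·q_2'/q_1' = p_1/p_2.
After buying the subsistence bundle (6, 15), a share 0.4 of the remaining income goes to q_1: q_1* = 6 + 0.4·(I − 6p_1 − 15p_2)/p_1.
Set q_1* = 14.1 in the demand function and solve for p_1: p_1 = 2.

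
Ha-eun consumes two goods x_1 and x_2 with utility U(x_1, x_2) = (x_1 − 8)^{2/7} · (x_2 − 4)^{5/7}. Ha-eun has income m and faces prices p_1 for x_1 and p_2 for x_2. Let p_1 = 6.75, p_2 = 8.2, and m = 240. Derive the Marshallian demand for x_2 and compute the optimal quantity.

x_2* = 17.3449

This is Cobb-Douglas in (x_1−8, x_2−4): tangency gives 2/7·p_2·(x_2−4) = 5/7·p_1·(x_1−8).
After buying the subsistence bundle (8, 4), a share 2/7 of the remaining income goes to x_1: x_1* = 8 + 2/7·(m − 8p_1 − 4p_2)/p_1.
Discretionary income = 240 − 8·6.75 − 4·8.2 = 153.2; x_2* = 4 + 5/7·153.2/8.2 = 17.3449.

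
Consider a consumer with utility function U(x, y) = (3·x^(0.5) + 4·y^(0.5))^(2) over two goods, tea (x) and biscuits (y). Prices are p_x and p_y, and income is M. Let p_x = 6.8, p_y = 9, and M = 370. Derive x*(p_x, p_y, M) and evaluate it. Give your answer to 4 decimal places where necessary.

With the ratio pinned down, the budget gives x* = M/(p_x + p_y·(y/x)) and y* = (y/x)·x*.
Numerically y/x = 1.01487, so x* = 370/(6.8 + 9·1.01487) = 23.221.

x* = 23.221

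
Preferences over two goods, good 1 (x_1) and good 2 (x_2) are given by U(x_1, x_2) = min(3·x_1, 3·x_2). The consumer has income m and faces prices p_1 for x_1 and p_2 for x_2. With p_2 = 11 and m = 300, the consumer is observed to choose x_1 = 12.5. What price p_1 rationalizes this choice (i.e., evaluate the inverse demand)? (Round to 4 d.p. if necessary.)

Leontief preferences: the optimum is at the kink where x_1/3 = x_2/3, i.e. x_2 = x_1.
Budget: p_1·x_1 + p_2·x_1 = m, so (3·p_1 + 3·p_2)·x_1 = 3·m.
Demand: x_1*(p_1,p_2,m) = 3·m/(3·p_1 + 3·p_2), x_2* = 3·m/(3·p_1 + 3·p_2).
Set x_1* = 12.5 in the demand function and solve for p_1: p_1 = 13.

p_1 = 13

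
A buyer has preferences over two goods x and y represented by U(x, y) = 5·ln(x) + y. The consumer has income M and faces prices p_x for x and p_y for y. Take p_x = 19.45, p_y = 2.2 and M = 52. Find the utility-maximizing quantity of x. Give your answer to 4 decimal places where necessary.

x* = 0.5656

Set MRS = p_x/p_y: (5/x)/1 = p_x/p_y.
So x*(p_x,p_y) = 5·p_y/p_x, independent of income; and y* = (M − 5·p_y)/p_y.
At the given prices: x* = 5·2.2/19.45 = 0.5656.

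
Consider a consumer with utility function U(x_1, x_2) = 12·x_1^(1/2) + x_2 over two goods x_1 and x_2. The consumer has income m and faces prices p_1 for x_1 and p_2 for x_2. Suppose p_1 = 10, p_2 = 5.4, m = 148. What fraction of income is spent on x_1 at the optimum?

MU_x_1 = 6/√x_1, MU_x_2 = 1. Tangency: 6/√x_1 = p_1/p_2.
Solve: √x_1 = 6·p_2/p_1, so x_1*(p_1,p_2) = (6·p_2/p_1)², and x_2* = (m − p_1·x_1*)/p_2.
Plugging in: x_1* = (6·5.4/10)² = 10.4976, x_2* = 7.9674.
Expenditure on x_1: 10·10.4976 = 104.976; share = 0.7093.

share on x_1 = 0.7093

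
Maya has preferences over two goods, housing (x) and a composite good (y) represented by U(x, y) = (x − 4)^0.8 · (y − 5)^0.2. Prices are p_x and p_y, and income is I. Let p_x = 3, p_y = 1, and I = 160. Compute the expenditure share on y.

This is Cobb-Douglas in (x−4, y−5): tangency gives 0.8·p_y·(y−5) = 0.2·p_x·(x−4).
Substituting into the budget: x* = 4 + 0.8·(I − 4·p_x − 5·p_y)/p_x, and y* = 5 + 0.2·(…)/p_y.
Discretionary income = 160 − 4·3 − 5·1 = 143; x* = 4 + 0.8·143/3 = 42.1333; y* = 5 + 0.2·143/1 = 33.6.
Expenditure on y: 1·33.6 = 33.6; share = 0.21.

share on y = 0.21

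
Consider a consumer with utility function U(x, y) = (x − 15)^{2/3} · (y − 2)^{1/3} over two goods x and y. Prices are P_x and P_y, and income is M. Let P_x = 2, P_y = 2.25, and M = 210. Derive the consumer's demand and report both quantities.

This is Cobb-Douglas in (x−15, y−2): tangency gives 2/3·P_y·(y−2) = 1/3·P_x·(x−15).
Substituting into the budget: x* = 15 + 2/3·(M − 15·P_x − 2·P_y)/P_x, and y* = 2 + 1/3·(…)/P_y.
Discretionary income = 210 − 15·2 − 2·2.25 = 175.5; x* = 15 + 2/3·175.5/2 = 73.5; y* = 2 + 1/3·175.5/2.25 = 28.

x* = 73.5, y* = 28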